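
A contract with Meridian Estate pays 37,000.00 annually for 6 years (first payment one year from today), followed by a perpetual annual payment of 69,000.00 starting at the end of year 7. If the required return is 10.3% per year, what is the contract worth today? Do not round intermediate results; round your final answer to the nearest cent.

531751.34

PV of 6-year annuity: 37,000.00 × [1 − (1+0.103)^−6] / 0.103 = 159737.75912
Perpetuity value at year 6: 69,000.00 / 0.103 = 669902.91262
PV of perpetuity: 669902.91262 / (1+0.103)^6 = 372013.57804
Total PV = 159737.75912 + 372013.57804 = 531751.33716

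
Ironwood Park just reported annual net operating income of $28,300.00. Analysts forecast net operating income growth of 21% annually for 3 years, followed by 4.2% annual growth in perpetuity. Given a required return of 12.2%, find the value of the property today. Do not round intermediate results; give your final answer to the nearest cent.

D_1 = 34243.00000
D_2 = 41434.03000
D_3 = 50135.17630
Terminal value at year 3: TV = D_3×(1+g_2)/(r−g_2) = 52240.85370/0.08 = 653010.67131
P_0 = D_1/(1+r)^1 + D_2/(1+r)^2 + D_3/(1+r)^3 + TV/(1+r)^3
    = 30519.60784 + 32913.30258 + 35494.73807 + 462318.96339 = 561246.61188

$561246.61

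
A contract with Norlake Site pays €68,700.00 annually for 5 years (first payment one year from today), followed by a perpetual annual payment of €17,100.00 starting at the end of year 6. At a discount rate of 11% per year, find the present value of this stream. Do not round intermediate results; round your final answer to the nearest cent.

PV of 5-year annuity: €68,700.00 × [1 − (1+0.11)^−5] / 0.11 = 253908.12511
Perpetuity value at year 5: €17,100.00 / 0.11 = 155454.54545
PV of perpetuity: 155454.54545 / (1+0.11)^5 = 92254.70645
Total PV = 253908.12511 + 92254.70645 = 346162.83157

€346162.83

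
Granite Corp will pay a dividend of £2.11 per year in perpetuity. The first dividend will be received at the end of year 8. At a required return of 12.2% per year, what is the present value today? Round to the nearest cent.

£7.73

Value at end of year 7: C / r = £2.11 / 0.122 = £17.2951
Discount to today: PV = £17.2951 / (1 + 0.122)^7 = £17.2951 / 2.238463 = £7.73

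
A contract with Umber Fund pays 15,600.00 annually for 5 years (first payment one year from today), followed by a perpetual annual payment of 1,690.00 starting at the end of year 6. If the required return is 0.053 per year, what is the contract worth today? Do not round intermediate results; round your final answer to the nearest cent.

91613.64

PV of 5-year annuity: 15,600.00 × [1 − (1+0.053)^−5] / 0.053 = 66983.38551
Perpetuity value at year 5: 1,690.00 / 0.053 = 31886.79245
PV of perpetuity: 31886.79245 / (1+0.053)^5 = 24630.25902
Total PV = 66983.38551 + 24630.25902 = 91613.64454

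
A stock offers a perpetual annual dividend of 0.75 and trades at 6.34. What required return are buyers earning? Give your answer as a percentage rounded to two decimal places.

11.83%

P = C/r ⇒ r = C/P = 0.75/6.34 = 0.118297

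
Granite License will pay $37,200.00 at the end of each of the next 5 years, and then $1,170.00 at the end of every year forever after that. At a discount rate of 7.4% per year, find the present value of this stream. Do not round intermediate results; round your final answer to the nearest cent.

$161972.10

PV of 5-year annuity: $37,200.00 × [1 − (1+0.074)^−5] / 0.074 = 150907.58062
Perpetuity value at year 5: $1,170.00 / 0.074 = 15810.81081
PV of perpetuity: 15810.81081 / (1+0.074)^5 = 11064.52400
Total PV = 150907.58062 + 11064.52400 = 161972.10462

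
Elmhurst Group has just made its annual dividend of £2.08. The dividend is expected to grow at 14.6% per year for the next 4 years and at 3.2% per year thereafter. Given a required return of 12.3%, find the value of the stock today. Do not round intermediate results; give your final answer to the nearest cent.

D_1 = 2.38368
D_2 = 2.73170
D_3 = 3.13053
D_4 = 3.58758
Terminal value at year 4: TV = D_4×(1+g_2)/(r−g_2) = 3.70238/0.091 = 40.68554
P_0 = D_1/(1+r)^1 + D_2/(1+r)^2 + D_3/(1+r)^3 + D_4/(1+r)^4 + TV/(1+r)^4
    = 2.12260 + 2.16607 + 2.21044 + 2.25571 + 25.58121 = 34.33603

£34.34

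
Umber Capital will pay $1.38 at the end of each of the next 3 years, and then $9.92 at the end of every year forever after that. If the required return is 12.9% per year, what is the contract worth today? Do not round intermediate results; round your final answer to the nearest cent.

PV of 3-year annuity: $1.38 × [1 − (1+0.129)^−3] / 0.129 = 3.26393
Perpetuity value at year 3: $9.92 / 0.129 = 76.89922
PV of perpetuity: 76.89922 / (1+0.129)^3 = 53.43676
Total PV = 3.26393 + 53.43676 = 56.70069

$56.70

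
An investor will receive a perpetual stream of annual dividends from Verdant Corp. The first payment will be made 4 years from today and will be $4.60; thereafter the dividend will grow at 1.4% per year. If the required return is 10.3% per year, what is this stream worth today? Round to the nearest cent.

$38.52

Value at end of year 3: C₁ / (r − g) = $4.60 / (0.103 − 0.014) = $51.6854
Discount to today: PV = $51.6854 / (1 + 0.103)^3 = $51.6854 / 1.341920 = $38.52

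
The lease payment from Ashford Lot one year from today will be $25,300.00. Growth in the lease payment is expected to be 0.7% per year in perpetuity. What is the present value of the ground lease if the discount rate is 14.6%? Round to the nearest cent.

Growing perpetuity: P = D₁ / (r − g) = $25,300.0000 / (0.146 − 0.007) = $182,014.39

$182014.39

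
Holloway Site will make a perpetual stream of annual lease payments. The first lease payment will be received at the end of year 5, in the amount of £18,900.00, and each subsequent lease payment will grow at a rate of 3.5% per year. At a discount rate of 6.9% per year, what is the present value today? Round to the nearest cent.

Value at end of year 4: C₁ / (r − g) = £18,900.00 / (0.069 − 0.035) = £555,882.3529
Discount to today: PV = £555,882.3529 / (1 + 0.069)^4 = £555,882.3529 / 1.305903 = £425,669.04

£425669.04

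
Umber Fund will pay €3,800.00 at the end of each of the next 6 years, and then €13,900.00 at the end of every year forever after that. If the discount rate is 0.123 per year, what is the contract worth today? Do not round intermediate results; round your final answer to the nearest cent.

PV of 6-year annuity: €3,800.00 × [1 − (1+0.123)^−6] / 0.123 = 15491.49932
Perpetuity value at year 6: €13,900.00 / 0.123 = 113008.13008
PV of perpetuity: 113008.13008 / (1+0.123)^6 = 56341.85625
Total PV = 15491.49932 + 56341.85625 = 71833.35557

€71833.36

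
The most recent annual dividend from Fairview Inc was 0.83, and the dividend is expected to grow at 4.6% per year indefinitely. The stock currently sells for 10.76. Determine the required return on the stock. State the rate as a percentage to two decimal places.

D₁ = 0.83 × 1.046 = 0.8682
P = D₁/(r − g) ⇒ r = D₁/P + g = 0.8682/10.76 + 0.046 = 0.080686 + 0.046 = 0.126686

12.67%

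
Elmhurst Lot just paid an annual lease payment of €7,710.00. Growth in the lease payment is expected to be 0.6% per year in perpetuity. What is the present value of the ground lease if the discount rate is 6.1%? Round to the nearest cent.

D₁ = D₀ × (1 + g) = €7,710.00 × 1.006 = €7,756.2600
Growing perpetuity: P = D₁ / (r − g) = €7,756.2600 / (0.061 − 0.006) = €141,022.91

€141022.91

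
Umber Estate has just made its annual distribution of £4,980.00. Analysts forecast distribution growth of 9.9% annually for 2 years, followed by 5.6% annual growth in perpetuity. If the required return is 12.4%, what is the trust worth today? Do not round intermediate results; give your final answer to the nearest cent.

£83564.66

D_1 = 5473.02000
D_2 = 6014.84898
Terminal value at year 2: TV = D_2×(1+g_2)/(r−g_2) = 6351.68052/0.068 = 93407.06651
P_0 = D_1/(1+r)^1 + D_2/(1+r)^2 + TV/(1+r)^2
    = 4869.23488 + 4760.93339 + 73934.49497 = 83564.66323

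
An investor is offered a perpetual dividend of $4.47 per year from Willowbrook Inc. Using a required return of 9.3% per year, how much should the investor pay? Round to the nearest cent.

$48.06

Level perpetuity: PV = C / r = $4.47 / 0.093 = $48.06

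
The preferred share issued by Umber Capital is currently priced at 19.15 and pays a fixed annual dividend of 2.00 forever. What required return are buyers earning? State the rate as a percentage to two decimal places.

10.44%

P = C/r ⇒ r = C/P = 2.00/19.15 = 0.104439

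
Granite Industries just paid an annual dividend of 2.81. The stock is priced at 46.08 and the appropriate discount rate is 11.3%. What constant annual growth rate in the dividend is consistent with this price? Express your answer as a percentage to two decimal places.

P = D₀(1+g)/(r−g) ⇒ P(r−g) = D₀(1+g) ⇒ g(P+D₀) = P·r − D₀
g = (P·r − D₀)/(P + D₀) = (46.08×0.113 − 2.81) / (46.08 + 2.81) = 0.049029

4.90%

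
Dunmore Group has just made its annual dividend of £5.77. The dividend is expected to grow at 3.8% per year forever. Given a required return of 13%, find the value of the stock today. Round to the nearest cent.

£65.10

D₁ = D₀ × (1 + g) = £5.77 × 1.038 = £5.9893
Growing perpetuity: P = D₁ / (r − g) = £5.9893 / (0.13 − 0.038) = £65.10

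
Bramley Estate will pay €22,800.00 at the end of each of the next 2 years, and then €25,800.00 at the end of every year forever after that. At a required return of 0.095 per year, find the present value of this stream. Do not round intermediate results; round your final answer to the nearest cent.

PV of 2-year annuity: €22,800.00 × [1 − (1+0.095)^−2] / 0.095 = 39837.36786
Perpetuity value at year 2: €25,800.00 / 0.095 = 271578.94737
PV of perpetuity: 271578.94737 / (1+0.095)^2 = 226499.82058
Total PV = 39837.36786 + 226499.82058 = 266337.18844

€266337.19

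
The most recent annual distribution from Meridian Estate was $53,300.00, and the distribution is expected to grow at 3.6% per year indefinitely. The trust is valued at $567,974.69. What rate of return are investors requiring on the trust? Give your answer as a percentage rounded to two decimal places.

13.32%

D₁ = $53,300.00 × 1.036 = $55,218.8000
P = D₁/(r − g) ⇒ r = D₁/P + g = $55,218.8000/$567,974.69 + 0.036 = 0.097221 + 0.036 = 0.133221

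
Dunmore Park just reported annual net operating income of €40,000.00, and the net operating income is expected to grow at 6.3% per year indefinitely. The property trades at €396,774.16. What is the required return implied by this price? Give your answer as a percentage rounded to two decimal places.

D₁ = €40,000.00 × 1.063 = €42,520.0000
P = D₁/(r − g) ⇒ r = D₁/P + g = €42,520.0000/€396,774.16 + 0.063 = 0.107164 + 0.063 = 0.170164

17.02%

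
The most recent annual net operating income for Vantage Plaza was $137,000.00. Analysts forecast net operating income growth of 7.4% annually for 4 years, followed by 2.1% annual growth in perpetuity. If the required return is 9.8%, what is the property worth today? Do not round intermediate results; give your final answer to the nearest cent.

D_1 = 147138.00000
D_2 = 158026.21200
D_3 = 169720.15169
D_4 = 182279.44291
Terminal value at year 4: TV = D_4×(1+g_2)/(r−g_2) = 186107.31121/0.077 = 2416978.06772
P_0 = D_1/(1+r)^1 + D_2/(1+r)^2 + D_3/(1+r)^3 + D_4/(1+r)^4 + TV/(1+r)^4
    = 134005.46448 + 131076.38329 + 128211.32573 + 125408.89238 + 1662889.33925 = 2181591.40514

$2181591.41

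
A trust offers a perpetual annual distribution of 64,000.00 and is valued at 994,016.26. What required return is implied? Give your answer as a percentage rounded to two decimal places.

6.44%

P = C/r ⇒ r = C/P = 64,000.00/994,016.26 = 0.064385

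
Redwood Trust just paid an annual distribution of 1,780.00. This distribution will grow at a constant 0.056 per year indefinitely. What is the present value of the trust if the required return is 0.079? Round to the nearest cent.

81725.22

D₁ = D₀ × (1 + g) = 1,780.00 × 1.056 = 1,879.6800
Growing perpetuity: P = D₁ / (r − g) = 1,879.6800 / (0.079 − 0.056) = 81,725.22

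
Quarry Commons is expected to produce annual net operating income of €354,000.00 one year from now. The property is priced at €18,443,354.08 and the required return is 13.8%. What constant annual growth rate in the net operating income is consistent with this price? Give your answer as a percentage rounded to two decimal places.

P = D₁/(r−g) ⇒ g = r − D₁/P = 0.138 − €354,000.00/€18,443,354.08 = 0.118806

11.88%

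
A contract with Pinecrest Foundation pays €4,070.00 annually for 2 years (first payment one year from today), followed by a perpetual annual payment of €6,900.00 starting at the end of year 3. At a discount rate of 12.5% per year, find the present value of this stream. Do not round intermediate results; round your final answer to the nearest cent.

€50448.40

PV of 2-year annuity: €4,070.00 × [1 − (1+0.125)^−2] / 0.125 = 6833.58025
Perpetuity value at year 2: €6,900.00 / 0.125 = 55200.00000
PV of perpetuity: 55200.00000 / (1+0.125)^2 = 43614.81481
Total PV = 6833.58025 + 43614.81481 = 50448.39506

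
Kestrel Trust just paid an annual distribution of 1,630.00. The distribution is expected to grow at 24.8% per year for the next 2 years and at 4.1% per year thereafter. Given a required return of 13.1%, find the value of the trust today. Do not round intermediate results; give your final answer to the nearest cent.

26739.49

D_1 = 2034.24000
D_2 = 2538.73152
Terminal value at year 2: TV = D_2×(1+g_2)/(r−g_2) = 2642.81951/0.09 = 29364.66125
P_0 = D_1/(1+r)^1 + D_2/(1+r)^2 + TV/(1+r)^2
    = 1798.62069 + 1984.68490 + 22956.18866 = 26739.49425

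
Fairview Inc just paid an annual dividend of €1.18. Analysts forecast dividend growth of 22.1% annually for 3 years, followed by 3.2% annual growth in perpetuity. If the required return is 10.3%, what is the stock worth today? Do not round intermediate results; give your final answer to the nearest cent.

D_1 = 1.44078
D_2 = 1.75919
D_3 = 2.14797
Terminal value at year 3: TV = D_3×(1+g_2)/(r−g_2) = 2.21671/0.071 = 31.22125
P_0 = D_1/(1+r)^1 + D_2/(1+r)^2 + D_3/(1+r)^3 + TV/(1+r)^3
    = 1.30624 + 1.44598 + 1.60067 + 23.26611 = 27.61900

€27.62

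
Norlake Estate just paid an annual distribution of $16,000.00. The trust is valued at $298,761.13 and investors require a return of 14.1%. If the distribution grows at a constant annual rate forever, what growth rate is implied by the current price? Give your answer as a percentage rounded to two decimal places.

8.30%

P = D₀(1+g)/(r−g) ⇒ P(r−g) = D₀(1+g) ⇒ g(P+D₀) = P·r − D₀
g = (P·r − D₀)/(P + D₀) = ($298,761.13×0.141 − $16,000.00) / ($298,761.13 + $16,000.00) = 0.083000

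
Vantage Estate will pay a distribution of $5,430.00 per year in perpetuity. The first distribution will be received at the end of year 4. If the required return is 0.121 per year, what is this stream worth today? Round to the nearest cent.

$31856.47

Value at end of year 3: C / r = $5,430.00 / 0.121 = $44,876.0331
Discount to today: PV = $44,876.0331 / (1 + 0.121)^3 = $44,876.0331 / 1.408695 = $31,856.47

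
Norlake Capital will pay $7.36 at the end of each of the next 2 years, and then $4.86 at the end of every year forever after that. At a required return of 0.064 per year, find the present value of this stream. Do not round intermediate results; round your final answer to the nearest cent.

$80.50

PV of 2-year annuity: $7.36 × [1 − (1+0.064)^−2] / 0.064 = 13.41851
Perpetuity value at year 2: $4.86 / 0.064 = 75.93750
PV of perpetuity: 75.93750 / (1+0.064)^2 = 67.07691
Total PV = 13.41851 + 67.07691 = 80.49542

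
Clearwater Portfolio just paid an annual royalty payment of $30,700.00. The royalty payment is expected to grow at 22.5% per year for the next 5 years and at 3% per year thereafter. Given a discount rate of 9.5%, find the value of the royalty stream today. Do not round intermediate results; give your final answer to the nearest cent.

$1070089.56

D_1 = 37607.50000
D_2 = 46069.18750
D_3 = 56434.75469
D_4 = 69132.57449
D_5 = 84687.40375
Terminal value at year 5: TV = D_5×(1+g_2)/(r−g_2) = 87228.02587/0.065 = 1341969.62870
P_0 = D_1/(1+r)^1 + D_2/(1+r)^2 + D_3/(1+r)^3 + D_4/(1+r)^4 + D_5/(1+r)^5 + TV/(1+r)^5
    = 34344.74886 + 38422.20763 + 42983.74826 + 48086.84166 + 53795.78176 + 852456.23412 = 1070089.56229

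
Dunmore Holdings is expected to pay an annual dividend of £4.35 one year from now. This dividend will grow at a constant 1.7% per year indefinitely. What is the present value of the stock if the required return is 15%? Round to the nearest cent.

£32.71

Growing perpetuity: P = D₁ / (r − g) = £4.3500 / (0.15 − 0.017) = £32.71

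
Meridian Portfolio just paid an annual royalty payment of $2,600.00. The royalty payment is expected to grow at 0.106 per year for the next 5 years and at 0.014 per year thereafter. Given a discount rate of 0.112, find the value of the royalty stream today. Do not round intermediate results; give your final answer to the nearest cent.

D_1 = 2875.60000
D_2 = 3180.41360
D_3 = 3517.53744
D_4 = 3890.39641
D_5 = 4302.77843
Terminal value at year 5: TV = D_5×(1+g_2)/(r−g_2) = 4363.01733/0.098 = 44520.58498
P_0 = D_1/(1+r)^1 + D_2/(1+r)^2 + D_3/(1+r)^3 + D_4/(1+r)^4 + D_5/(1+r)^5 + TV/(1+r)^5
    = 2585.97122 + 2572.01814 + 2558.14035 + 2544.33743 + 2530.60899 + 26184.05629 = 38975.13242

$38975.13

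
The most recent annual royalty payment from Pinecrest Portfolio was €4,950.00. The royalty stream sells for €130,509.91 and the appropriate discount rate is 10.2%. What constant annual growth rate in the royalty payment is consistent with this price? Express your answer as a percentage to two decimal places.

6.17%

P = D₀(1+g)/(r−g) ⇒ P(r−g) = D₀(1+g) ⇒ g(P+D₀) = P·r − D₀
g = (P·r − D₀)/(P + D₀) = (€130,509.91×0.102 − €4,950.00) / (€130,509.91 + €4,950.00) = 0.061731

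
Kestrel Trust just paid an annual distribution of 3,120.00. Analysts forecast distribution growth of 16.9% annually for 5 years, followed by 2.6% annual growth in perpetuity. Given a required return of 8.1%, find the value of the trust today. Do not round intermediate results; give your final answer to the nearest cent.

105925.66

D_1 = 3647.28000
D_2 = 4263.67032
D_3 = 4984.23060
D_4 = 5826.56558
D_5 = 6811.25516
Terminal value at year 5: TV = D_5×(1+g_2)/(r−g_2) = 6988.34779/0.055 = 127060.86896
P_0 = D_1/(1+r)^1 + D_2/(1+r)^2 + D_3/(1+r)^3 + D_4/(1+r)^4 + D_5/(1+r)^5 + TV/(1+r)^5
    = 3373.98705 + 3648.65019 + 3945.67260 + 4266.87444 + 4614.22407 + 86076.25259 = 105925.66094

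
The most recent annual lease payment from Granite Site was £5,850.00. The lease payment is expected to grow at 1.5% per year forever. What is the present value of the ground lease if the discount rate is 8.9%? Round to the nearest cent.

£80239.86

D₁ = D₀ × (1 + g) = £5,850.00 × 1.015 = £5,937.7500
Growing perpetuity: P = D₁ / (r − g) = £5,937.7500 / (0.089 − 0.015) = £80,239.86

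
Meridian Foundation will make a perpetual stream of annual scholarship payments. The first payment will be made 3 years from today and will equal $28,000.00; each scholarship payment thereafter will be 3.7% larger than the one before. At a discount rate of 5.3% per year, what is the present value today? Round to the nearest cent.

$1578270.02

Value at end of year 2: C₁ / (r − g) = $28,000.00 / (0.053 − 0.037) = $1,750,000.0000
Discount to today: PV = $1,750,000.0000 / (1 + 0.053)^2 = $1,750,000.0000 / 1.108809 = $1,578,270.02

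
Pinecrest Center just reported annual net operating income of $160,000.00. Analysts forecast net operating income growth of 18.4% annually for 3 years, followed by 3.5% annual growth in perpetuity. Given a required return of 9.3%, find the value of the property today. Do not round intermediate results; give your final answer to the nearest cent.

D_1 = 189440.00000
D_2 = 224296.96000
D_3 = 265567.60064
Terminal value at year 3: TV = D_3×(1+g_2)/(r−g_2) = 274862.46666/0.058 = 4739008.04590
P_0 = D_1/(1+r)^1 + D_2/(1+r)^2 + D_3/(1+r)^3 + TV/(1+r)^3
    = 173321.13449 + 187751.34789 + 203382.97886 + 3629334.19176 = 4193789.65300

$4193789.65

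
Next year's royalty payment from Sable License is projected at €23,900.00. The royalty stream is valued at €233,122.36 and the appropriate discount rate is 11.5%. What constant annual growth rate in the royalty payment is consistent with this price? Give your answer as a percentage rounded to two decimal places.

P = D₁/(r−g) ⇒ g = r − D₁/P = 0.115 − €23,900.00/€233,122.36 = 0.012479

1.25%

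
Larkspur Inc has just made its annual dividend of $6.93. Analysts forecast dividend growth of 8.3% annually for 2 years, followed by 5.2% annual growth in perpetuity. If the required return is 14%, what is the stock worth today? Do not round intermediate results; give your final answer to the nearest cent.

$87.61

D_1 = 7.50519
D_2 = 8.12812
Terminal value at year 2: TV = D_2×(1+g_2)/(r−g_2) = 8.55078/0.088 = 97.16799
P_0 = D_1/(1+r)^1 + D_2/(1+r)^2 + TV/(1+r)^2
    = 6.58350 + 6.25432 + 74.76761 = 87.60544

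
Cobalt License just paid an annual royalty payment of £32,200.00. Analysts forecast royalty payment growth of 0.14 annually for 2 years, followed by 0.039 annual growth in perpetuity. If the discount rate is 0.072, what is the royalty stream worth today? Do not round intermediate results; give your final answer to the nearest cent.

£1217166.55

D_1 = 36708.00000
D_2 = 41847.12000
Terminal value at year 2: TV = D_2×(1+g_2)/(r−g_2) = 43479.15768/0.033 = 1317550.23273
P_0 = D_1/(1+r)^1 + D_2/(1+r)^2 + TV/(1+r)^2
    = 34242.53731 + 36414.63856 + 1146509.37772 = 1217166.55360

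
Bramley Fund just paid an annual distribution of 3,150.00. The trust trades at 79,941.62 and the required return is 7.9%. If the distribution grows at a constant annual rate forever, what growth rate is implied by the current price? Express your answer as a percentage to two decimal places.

P = D₀(1+g)/(r−g) ⇒ P(r−g) = D₀(1+g) ⇒ g(P+D₀) = P·r − D₀
g = (P·r − D₀)/(P + D₀) = (79,941.62×0.079 − 3,150.00) / (79,941.62 + 3,150.00) = 0.038095

3.81%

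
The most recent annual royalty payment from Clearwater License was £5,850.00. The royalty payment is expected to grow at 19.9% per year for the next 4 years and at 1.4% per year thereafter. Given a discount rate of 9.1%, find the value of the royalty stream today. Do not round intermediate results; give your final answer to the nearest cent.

D_1 = 7014.15000
D_2 = 8409.96585
D_3 = 10083.54905
D_4 = 12090.17532
Terminal value at year 4: TV = D_4×(1+g_2)/(r−g_2) = 12259.43777/0.077 = 159213.47754
P_0 = D_1/(1+r)^1 + D_2/(1+r)^2 + D_3/(1+r)^3 + D_4/(1+r)^4 + TV/(1+r)^4
    = 6429.10174 + 7065.52978 + 7764.95894 + 8533.62582 + 112377.87768 = 142171.09396

£142171.09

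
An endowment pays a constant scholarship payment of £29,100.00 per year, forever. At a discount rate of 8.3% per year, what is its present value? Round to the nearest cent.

Level perpetuity: PV = C / r = £29,100.00 / 0.083 = £350,602.41

£350602.41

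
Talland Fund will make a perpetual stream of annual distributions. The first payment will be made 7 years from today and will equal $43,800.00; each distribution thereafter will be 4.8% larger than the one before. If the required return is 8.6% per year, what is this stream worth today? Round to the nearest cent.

Value at end of year 6: C₁ / (r − g) = $43,800.00 / (0.086 − 0.048) = $1,152,631.5789
Discount to today: PV = $1,152,631.5789 / (1 + 0.086)^6 = $1,152,631.5789 / 1.640510 = $702,605.53

$702605.53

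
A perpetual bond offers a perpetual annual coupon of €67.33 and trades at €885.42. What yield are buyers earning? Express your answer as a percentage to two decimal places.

7.60%

P = C/r ⇒ r = C/P = €67.33/€885.42 = 0.076043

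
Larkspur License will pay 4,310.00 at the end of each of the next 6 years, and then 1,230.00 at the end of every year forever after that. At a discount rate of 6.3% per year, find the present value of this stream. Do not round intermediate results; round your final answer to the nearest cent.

PV of 6-year annuity: 4,310.00 × [1 − (1+0.063)^−6] / 0.063 = 20995.36429
Perpetuity value at year 6: 1,230.00 / 0.063 = 19523.80952
PV of perpetuity: 19523.80952 / (1+0.063)^6 = 13532.09303
Total PV = 20995.36429 + 13532.09303 = 34527.45733

34527.46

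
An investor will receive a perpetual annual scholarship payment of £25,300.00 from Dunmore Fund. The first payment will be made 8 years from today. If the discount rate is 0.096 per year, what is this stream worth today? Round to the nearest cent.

£138731.60

Value at end of year 7: C / r = £25,300.00 / 0.096 = £263,541.6667
Discount to today: PV = £263,541.6667 / (1 + 0.096)^7 = £263,541.6667 / 1.899651 = £138,731.60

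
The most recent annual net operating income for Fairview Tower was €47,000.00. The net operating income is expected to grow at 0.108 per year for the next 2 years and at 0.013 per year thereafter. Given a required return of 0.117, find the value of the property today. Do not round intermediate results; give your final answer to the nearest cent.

D_1 = 52076.00000
D_2 = 57700.20800
Terminal value at year 2: TV = D_2×(1+g_2)/(r−g_2) = 58450.31070/0.104 = 562022.21831
P_0 = D_1/(1+r)^1 + D_2/(1+r)^2 + TV/(1+r)^2
    = 46621.30707 + 46245.66539 + 450450.56766 = 543317.54011

€543317.54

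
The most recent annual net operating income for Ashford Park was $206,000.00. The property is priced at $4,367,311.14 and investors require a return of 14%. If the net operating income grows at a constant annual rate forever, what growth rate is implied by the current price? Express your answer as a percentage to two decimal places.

8.86%

P = D₀(1+g)/(r−g) ⇒ P(r−g) = D₀(1+g) ⇒ g(P+D₀) = P·r − D₀
g = (P·r − D₀)/(P + D₀) = ($4,367,311.14×0.14 − $206,000.00) / ($4,367,311.14 + $206,000.00) = 0.088650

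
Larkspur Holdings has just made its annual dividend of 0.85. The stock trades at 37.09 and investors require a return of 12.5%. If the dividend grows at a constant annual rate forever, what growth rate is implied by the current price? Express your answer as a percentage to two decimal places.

9.98%

P = D₀(1+g)/(r−g) ⇒ P(r−g) = D₀(1+g) ⇒ g(P+D₀) = P·r − D₀
g = (P·r − D₀)/(P + D₀) = (37.09×0.125 − 0.85) / (37.09 + 0.85) = 0.099796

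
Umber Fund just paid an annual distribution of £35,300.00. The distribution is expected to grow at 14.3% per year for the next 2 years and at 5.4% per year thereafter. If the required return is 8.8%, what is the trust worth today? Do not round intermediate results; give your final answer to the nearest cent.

D_1 = 40347.90000
D_2 = 46117.64970
Terminal value at year 2: TV = D_2×(1+g_2)/(r−g_2) = 48608.00278/0.034 = 1429647.14070
P_0 = D_1/(1+r)^1 + D_2/(1+r)^2 + TV/(1+r)^2
    = 37084.46691 + 38959.14125 + 1207733.37875 = 1283776.98692

£1283776.99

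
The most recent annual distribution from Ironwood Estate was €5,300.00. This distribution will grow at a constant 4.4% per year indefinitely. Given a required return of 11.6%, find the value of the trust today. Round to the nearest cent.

€76850.00

D₁ = D₀ × (1 + g) = €5,300.00 × 1.044 = €5,533.2000
Growing perpetuity: P = D₁ / (r − g) = €5,533.2000 / (0.116 − 0.044) = €76,850.00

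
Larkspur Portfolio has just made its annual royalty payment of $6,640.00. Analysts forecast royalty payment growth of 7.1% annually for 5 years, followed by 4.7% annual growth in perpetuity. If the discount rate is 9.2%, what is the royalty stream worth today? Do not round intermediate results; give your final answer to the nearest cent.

$171529.28

D_1 = 7111.44000
D_2 = 7616.35224
D_3 = 8157.11325
D_4 = 8736.26829
D_5 = 9356.54334
Terminal value at year 5: TV = D_5×(1+g_2)/(r−g_2) = 9796.30088/0.045 = 217695.57500
P_0 = D_1/(1+r)^1 + D_2/(1+r)^2 + D_3/(1+r)^3 + D_4/(1+r)^4 + D_5/(1+r)^5 + TV/(1+r)^5
    = 6512.30769 + 6387.07101 + 6264.24272 + 6143.77651 + 6025.62696 + 140196.25400 = 171529.27889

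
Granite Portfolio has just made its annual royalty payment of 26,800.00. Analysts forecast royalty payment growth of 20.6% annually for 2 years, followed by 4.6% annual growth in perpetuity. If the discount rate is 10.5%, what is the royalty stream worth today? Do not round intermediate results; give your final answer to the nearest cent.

D_1 = 32320.80000
D_2 = 38978.88480
Terminal value at year 2: TV = D_2×(1+g_2)/(r−g_2) = 40771.91350/0.059 = 691049.38137
P_0 = D_1/(1+r)^1 + D_2/(1+r)^2 + TV/(1+r)^2
    = 29249.59276 + 31923.08495 + 565958.42130 = 627131.09901

627131.10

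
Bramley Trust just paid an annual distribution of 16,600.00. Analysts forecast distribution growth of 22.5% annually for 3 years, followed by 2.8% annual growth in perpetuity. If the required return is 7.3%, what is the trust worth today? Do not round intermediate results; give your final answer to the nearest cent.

D_1 = 20335.00000
D_2 = 24910.37500
D_3 = 30515.20937
Terminal value at year 3: TV = D_3×(1+g_2)/(r−g_2) = 31369.63524/0.045 = 697103.00528
P_0 = D_1/(1+r)^1 + D_2/(1+r)^2 + D_3/(1+r)^3 + TV/(1+r)^3
    = 18951.53774 + 21636.19174 + 24701.15087 + 564284.06872 = 629572.94908

629572.95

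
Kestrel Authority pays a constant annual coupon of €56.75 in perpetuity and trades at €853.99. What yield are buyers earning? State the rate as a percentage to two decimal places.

P = C/r ⇒ r = C/P = €56.75/€853.99 = 0.066453

6.65%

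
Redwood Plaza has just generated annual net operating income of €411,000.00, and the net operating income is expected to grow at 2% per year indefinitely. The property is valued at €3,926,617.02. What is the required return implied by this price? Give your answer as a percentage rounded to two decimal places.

D₁ = €411,000.00 × 1.02 = €419,220.0000
P = D₁/(r − g) ⇒ r = D₁/P + g = €419,220.0000/€3,926,617.02 + 0.02 = 0.106764 + 0.02 = 0.126764

12.68%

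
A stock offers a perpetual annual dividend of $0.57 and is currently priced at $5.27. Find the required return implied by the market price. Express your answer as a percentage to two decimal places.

10.82%

P = C/r ⇒ r = C/P = $0.57/$5.27 = 0.108159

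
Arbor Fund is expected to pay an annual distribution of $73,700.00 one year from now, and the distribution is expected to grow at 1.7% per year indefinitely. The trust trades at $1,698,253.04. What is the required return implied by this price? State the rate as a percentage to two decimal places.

P = D₁/(r − g) ⇒ r = D₁/P + g = $73,700.0000/$1,698,253.04 + 0.017 = 0.043398 + 0.017 = 0.060398

6.04%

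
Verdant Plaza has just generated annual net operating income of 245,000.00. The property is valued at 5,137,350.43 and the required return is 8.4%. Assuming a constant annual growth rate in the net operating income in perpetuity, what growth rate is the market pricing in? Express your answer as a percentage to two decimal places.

3.47%

P = D₀(1+g)/(r−g) ⇒ P(r−g) = D₀(1+g) ⇒ g(P+D₀) = P·r − D₀
g = (P·r − D₀)/(P + D₀) = (5,137,350.43×0.084 − 245,000.00) / (5,137,350.43 + 245,000.00) = 0.034657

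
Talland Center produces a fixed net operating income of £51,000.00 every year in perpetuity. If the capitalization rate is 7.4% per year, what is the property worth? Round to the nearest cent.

Level perpetuity: PV = C / r = £51,000.00 / 0.074 = £689,189.19

£689189.19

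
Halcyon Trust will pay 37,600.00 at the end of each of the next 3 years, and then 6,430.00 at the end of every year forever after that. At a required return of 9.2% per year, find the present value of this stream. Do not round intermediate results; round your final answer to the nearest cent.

PV of 3-year annuity: 37,600.00 × [1 − (1+0.092)^−3] / 0.092 = 94838.44748
Perpetuity value at year 3: 6,430.00 / 0.092 = 69891.30435
PV of perpetuity: 69891.30435 / (1+0.092)^3 = 53672.92091
Total PV = 94838.44748 + 53672.92091 = 148511.36839

148511.37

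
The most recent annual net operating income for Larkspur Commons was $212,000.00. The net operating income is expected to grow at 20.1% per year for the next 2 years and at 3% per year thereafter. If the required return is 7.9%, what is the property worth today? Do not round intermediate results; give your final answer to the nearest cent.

D_1 = 254612.00000
D_2 = 305789.01200
Terminal value at year 2: TV = D_2×(1+g_2)/(r−g_2) = 314962.68236/0.049 = 6427809.84408
P_0 = D_1/(1+r)^1 + D_2/(1+r)^2 + TV/(1+r)^2
    = 235970.34291 + 262650.95629 + 5521030.30565 = 6019651.60485

$6019651.60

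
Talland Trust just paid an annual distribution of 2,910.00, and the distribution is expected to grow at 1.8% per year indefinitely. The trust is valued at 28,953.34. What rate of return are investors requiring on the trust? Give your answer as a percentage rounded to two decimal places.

12.03%

D₁ = 2,910.00 × 1.018 = 2,962.3800
P = D₁/(r − g) ⇒ r = D₁/P + g = 2,962.3800/28,953.34 + 0.018 = 0.102316 + 0.018 = 0.120316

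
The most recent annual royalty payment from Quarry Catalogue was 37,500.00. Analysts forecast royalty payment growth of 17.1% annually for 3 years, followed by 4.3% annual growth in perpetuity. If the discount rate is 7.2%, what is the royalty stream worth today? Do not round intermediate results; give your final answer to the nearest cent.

D_1 = 43912.50000
D_2 = 51421.53750
D_3 = 60214.62041
Terminal value at year 3: TV = D_3×(1+g_2)/(r−g_2) = 62803.84909/0.029 = 2165649.96863
P_0 = D_1/(1+r)^1 + D_2/(1+r)^2 + D_3/(1+r)^3 + TV/(1+r)^3
    = 40963.15299 + 44746.13073 + 48878.46930 + 1757939.43029 = 1892527.18331

1892527.18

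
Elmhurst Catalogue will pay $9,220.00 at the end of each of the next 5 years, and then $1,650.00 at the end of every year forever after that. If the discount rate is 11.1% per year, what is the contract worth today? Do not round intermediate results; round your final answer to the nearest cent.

$42772.57

PV of 5-year annuity: $9,220.00 × [1 − (1+0.111)^−5] / 0.111 = 33990.62364
Perpetuity value at year 5: $1,650.00 / 0.111 = 14864.86486
PV of perpetuity: 14864.86486 / (1+0.111)^5 = 8781.94415
Total PV = 33990.62364 + 8781.94415 = 42772.56779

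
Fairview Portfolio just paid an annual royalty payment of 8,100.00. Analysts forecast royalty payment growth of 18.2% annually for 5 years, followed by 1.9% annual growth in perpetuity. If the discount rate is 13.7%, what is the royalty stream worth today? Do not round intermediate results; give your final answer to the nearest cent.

D_1 = 9574.20000
D_2 = 11316.70440
D_3 = 13376.34460
D_4 = 15810.83932
D_5 = 18688.41207
Terminal value at year 5: TV = D_5×(1+g_2)/(r−g_2) = 19043.49190/0.118 = 161385.52461
P_0 = D_1/(1+r)^1 + D_2/(1+r)^2 + D_3/(1+r)^3 + D_4/(1+r)^4 + D_5/(1+r)^5 + TV/(1+r)^5
    = 8420.58047 + 8753.84883 + 9100.30723 + 9460.47770 + 9834.90294 + 84930.22113 = 130500.33831

130500.34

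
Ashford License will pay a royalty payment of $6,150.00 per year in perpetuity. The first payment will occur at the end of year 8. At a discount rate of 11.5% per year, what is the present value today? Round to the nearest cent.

$24960.50

Value at end of year 7: C / r = $6,150.00 / 0.115 = $53,478.2609
Discount to today: PV = $53,478.2609 / (1 + 0.115)^7 = $53,478.2609 / 2.142516 = $24,960.50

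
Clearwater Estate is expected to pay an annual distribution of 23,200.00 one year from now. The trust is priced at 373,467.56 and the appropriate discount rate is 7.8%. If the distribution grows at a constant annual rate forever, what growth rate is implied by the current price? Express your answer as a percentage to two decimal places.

P = D₁/(r−g) ⇒ g = r − D₁/P = 0.078 − 23,200.00/373,467.56 = 0.015879

1.59%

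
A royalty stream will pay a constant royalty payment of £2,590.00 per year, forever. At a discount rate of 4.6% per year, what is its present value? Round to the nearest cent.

Level perpetuity: PV = C / r = £2,590.00 / 0.046 = £56,304.35

£56304.35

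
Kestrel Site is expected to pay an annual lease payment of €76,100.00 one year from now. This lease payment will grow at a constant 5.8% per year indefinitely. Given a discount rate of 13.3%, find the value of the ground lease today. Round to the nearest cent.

Growing perpetuity: P = D₁ / (r − g) = €76,100.0000 / (0.133 − 0.058) = €1,014,666.67

€1014666.67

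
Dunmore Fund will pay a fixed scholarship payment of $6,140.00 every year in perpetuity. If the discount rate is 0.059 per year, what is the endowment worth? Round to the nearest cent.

Level perpetuity: PV = C / r = $6,140.00 / 0.059 = $104,067.80

$104067.80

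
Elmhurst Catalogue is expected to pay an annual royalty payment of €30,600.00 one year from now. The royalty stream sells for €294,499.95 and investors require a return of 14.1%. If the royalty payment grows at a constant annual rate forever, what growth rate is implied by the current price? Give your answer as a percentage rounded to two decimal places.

P = D₁/(r−g) ⇒ g = r − D₁/P = 0.141 − €30,600.00/€294,499.95 = 0.037095

3.71%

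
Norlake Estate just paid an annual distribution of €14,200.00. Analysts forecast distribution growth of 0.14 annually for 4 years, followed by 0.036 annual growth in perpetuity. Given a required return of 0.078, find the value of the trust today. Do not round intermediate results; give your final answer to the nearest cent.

€503520.01

D_1 = 16188.00000
D_2 = 18454.32000
D_3 = 21037.92480
D_4 = 23983.23427
Terminal value at year 4: TV = D_4×(1+g_2)/(r−g_2) = 24846.63071/0.042 = 591586.44538
P_0 = D_1/(1+r)^1 + D_2/(1+r)^2 + D_3/(1+r)^3 + D_4/(1+r)^4 + TV/(1+r)^4
    = 15016.69759 + 15880.36665 + 16793.70870 + 17759.58063 + 438069.65562 = 503520.00919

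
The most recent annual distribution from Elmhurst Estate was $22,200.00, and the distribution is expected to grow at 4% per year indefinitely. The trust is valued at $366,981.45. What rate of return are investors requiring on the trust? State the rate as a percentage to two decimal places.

10.29%

D₁ = $22,200.00 × 1.04 = $23,088.0000
P = D₁/(r − g) ⇒ r = D₁/P + g = $23,088.0000/$366,981.45 + 0.04 = 0.062913 + 0.04 = 0.102913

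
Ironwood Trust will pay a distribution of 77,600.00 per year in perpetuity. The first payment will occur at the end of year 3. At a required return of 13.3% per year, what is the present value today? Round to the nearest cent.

Value at end of year 2: C / r = 77,600.00 / 0.133 = 583,458.6466
Discount to today: PV = 583,458.6466 / (1 + 0.133)^2 = 583,458.6466 / 1.283689 = 454,517.14

454517.14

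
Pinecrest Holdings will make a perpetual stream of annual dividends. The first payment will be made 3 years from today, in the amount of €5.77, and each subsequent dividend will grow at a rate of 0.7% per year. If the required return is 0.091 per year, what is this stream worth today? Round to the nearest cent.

€57.71

Value at end of year 2: C₁ / (r − g) = €5.77 / (0.091 − 0.007) = €68.6905
Discount to today: PV = €68.6905 / (1 + 0.091)^2 = €68.6905 / 1.190281 = €57.71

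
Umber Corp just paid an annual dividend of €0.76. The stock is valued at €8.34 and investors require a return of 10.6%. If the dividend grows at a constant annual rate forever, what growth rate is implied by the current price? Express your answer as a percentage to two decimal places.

P = D₀(1+g)/(r−g) ⇒ P(r−g) = D₀(1+g) ⇒ g(P+D₀) = P·r − D₀
g = (P·r − D₀)/(P + D₀) = (€8.34×0.106 − €0.76) / (€8.34 + €0.76) = 0.013631

1.36%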